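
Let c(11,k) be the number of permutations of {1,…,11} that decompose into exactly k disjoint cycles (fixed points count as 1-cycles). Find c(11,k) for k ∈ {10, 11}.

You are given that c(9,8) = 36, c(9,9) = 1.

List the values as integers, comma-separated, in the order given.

55, 1

@10  (10,9):1·9+36→45, (10,10):0·9+1→1
@11  (11,10):1·10+45→55, (11,11):0·10+1→1
Read c(11,10) = 55, c(11,11) = 1.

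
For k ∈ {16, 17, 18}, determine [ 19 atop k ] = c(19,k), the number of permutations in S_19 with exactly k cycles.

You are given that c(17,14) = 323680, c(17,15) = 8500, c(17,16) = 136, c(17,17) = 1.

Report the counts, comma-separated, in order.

row 18: T[18][15]=17·8500+323680=468180  T[18][16]=17·136+8500=10812  T[18][17]=17·1+136=153  T[18][18]=17·0+1=1
row 19: T[19][16]=18·10812+468180=662796  T[19][17]=18·153+10812=13566  T[19][18]=18·1+153=171
Read c(19,16) = 662796, c(19,17) = 13566, c(19,18) = 171.

662796, 13566, 171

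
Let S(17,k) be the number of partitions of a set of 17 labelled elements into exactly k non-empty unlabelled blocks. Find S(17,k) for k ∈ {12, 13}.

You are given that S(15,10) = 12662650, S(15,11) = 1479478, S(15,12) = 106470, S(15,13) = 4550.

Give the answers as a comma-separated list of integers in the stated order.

[16] T[16,11]:11*1479478+12662650=28936908 · T[16,12]:12*106470+1479478=2757118 · T[16,13]:13*4550+106470=165620
[17] T[17,12]:12*2757118+28936908=62022324 · T[17,13]:13*165620+2757118=4910178
Read S(17,12) = 62022324, S(17,13) = 4910178.

62022324, 4910178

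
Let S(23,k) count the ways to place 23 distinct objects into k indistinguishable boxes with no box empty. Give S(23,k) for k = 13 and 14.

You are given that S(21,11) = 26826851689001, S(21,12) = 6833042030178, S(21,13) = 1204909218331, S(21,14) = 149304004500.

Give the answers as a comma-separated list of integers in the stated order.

@22  (22,12):6833042030178·12+26826851689001→108823356051137, (22,13):1204909218331·13+6833042030178→22496861868481, (22,14):149304004500·14+1204909218331→3295165281331
@23  (23,13):22496861868481·13+108823356051137→401282560341390, (23,14):3295165281331·14+22496861868481→68629175807115
Read S(23,13) = 401282560341390, S(23,14) = 68629175807115.

401282560341390, 68629175807115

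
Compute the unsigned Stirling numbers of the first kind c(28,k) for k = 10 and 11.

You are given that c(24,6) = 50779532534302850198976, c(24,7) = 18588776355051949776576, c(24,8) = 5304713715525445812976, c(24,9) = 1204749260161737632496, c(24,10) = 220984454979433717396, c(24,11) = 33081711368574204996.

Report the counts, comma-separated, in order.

195460557459107504515368560, 33819732719881270820297640

[25] T[25,7]:24*18588776355051949776576+50779532534302850198976=496910165055549644836800 · T[25,8]:24*5304713715525445812976+18588776355051949776576=145901905527662649288000 · T[25,9]:24*1204749260161737632496+5304713715525445812976=34218695959407148992880 · T[25,10]:24*220984454979433717396+1204749260161737632496=6508376179668146850000 · T[25,11]:24*33081711368574204996+220984454979433717396=1014945527825214637300
[26] T[26,8]:25*145901905527662649288000+496910165055549644836800=4144457803247115877036800 · T[26,9]:25*34218695959407148992880+145901905527662649288000=1001369304512841374110000 · T[26,10]:25*6508376179668146850000+34218695959407148992880=196928100451110820242880 · T[26,11]:25*1014945527825214637300+6508376179668146850000=31882014375298512782500
[27] T[27,9]:26*1001369304512841374110000+4144457803247115877036800=30180059720580991603896800 · T[27,10]:26*196928100451110820242880+1001369304512841374110000=6121499916241722700424880 · T[27,11]:26*31882014375298512782500+196928100451110820242880=1025860474208872152587880
[28] T[28,10]:27*6121499916241722700424880+30180059720580991603896800=195460557459107504515368560 · T[28,11]:27*1025860474208872152587880+6121499916241722700424880=33819732719881270820297640
Read c(28,10) = 195460557459107504515368560, c(28,11) = 33819732719881270820297640.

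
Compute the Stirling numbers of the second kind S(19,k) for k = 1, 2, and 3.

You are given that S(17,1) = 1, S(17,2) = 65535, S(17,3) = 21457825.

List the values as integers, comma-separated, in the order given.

row 18: T[18][1]=1·1+0=1  T[18][2]=2·65535+1=131071  T[18][3]=3·21457825+65535=64439010
row 19: T[19][1]=1·1+0=1  T[19][2]=2·131071+1=262143  T[19][3]=3·64439010+131071=193448101
Read S(19,1) = 1, S(19,2) = 262143, S(19,3) = 193448101.

1, 262143, 193448101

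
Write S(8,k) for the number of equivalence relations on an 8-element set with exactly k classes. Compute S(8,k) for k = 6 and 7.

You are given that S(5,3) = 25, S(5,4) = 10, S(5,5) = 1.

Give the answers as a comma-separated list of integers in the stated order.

266, 28

row 6: T[6][4]=4·10+25=65  T[6][5]=5·1+10=15  T[6][6]=6·0+1=1
row 7: T[7][5]=5·15+65=140  T[7][6]=6·1+15=21  T[7][7]=7·0+1=1
row 8: T[8][6]=6·21+140=266  T[8][7]=7·1+21=28
Read S(8,6) = 266, S(8,7) = 28.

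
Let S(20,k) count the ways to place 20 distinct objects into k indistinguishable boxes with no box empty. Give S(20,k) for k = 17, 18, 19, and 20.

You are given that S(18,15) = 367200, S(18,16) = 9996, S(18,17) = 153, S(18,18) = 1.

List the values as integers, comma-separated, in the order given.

r19: T_19,16=16×9996+367200=527136; T_19,17=17×153+9996=12597; T_19,18=18×1+153=171; T_19,19=19×0+1=1
r20: T_20,17=17×12597+527136=741285; T_20,18=18×171+12597=15675; T_20,19=19×1+171=190; T_20,20=20×0+1=1
Read S(20,17) = 741285, S(20,18) = 15675, S(20,19) = 190, S(20,20) = 1.

741285, 15675, 190, 1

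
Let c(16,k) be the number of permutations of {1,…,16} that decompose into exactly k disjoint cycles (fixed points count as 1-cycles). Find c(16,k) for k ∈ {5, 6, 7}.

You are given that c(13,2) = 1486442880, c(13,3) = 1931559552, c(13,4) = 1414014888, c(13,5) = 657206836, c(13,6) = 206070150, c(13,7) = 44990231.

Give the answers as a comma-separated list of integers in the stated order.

2706813345600, 1009672107080, 272803210680

i=14: T(14,3)=1486442880+13·1931559552=26596717056 | T(14,4)=1931559552+13·1414014888=20313753096 | T(14,5)=1414014888+13·657206836=9957703756 | T(14,6)=657206836+13·206070150=3336118786 | T(14,7)=206070150+13·44990231=790943153
i=15: T(15,4)=26596717056+14·20313753096=310989260400 | T(15,5)=20313753096+14·9957703756=159721605680 | T(15,6)=9957703756+14·3336118786=56663366760 | T(15,7)=3336118786+14·790943153=14409322928
i=16: T(16,5)=310989260400+15·159721605680=2706813345600 | T(16,6)=159721605680+15·56663366760=1009672107080 | T(16,7)=56663366760+15·14409322928=272803210680
Read c(16,5) = 2706813345600, c(16,6) = 1009672107080, c(16,7) = 272803210680.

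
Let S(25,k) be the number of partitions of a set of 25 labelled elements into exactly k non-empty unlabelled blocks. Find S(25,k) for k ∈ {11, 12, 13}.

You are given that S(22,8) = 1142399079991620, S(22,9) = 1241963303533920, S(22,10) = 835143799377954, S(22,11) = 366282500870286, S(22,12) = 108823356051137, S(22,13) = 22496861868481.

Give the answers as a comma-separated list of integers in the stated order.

802355904438462660, 362262620784874680, 114485073343744260

row 23: T[23][9]=9·1241963303533920+1142399079991620=12320068811796900  T[23][10]=10·835143799377954+1241963303533920=9593401297313460  T[23][11]=11·366282500870286+835143799377954=4864251308951100  T[23][12]=12·108823356051137+366282500870286=1672162773483930  T[23][13]=13·22496861868481+108823356051137=401282560341390
row 24: T[24][10]=10·9593401297313460+12320068811796900=108254081784931500  T[24][11]=11·4864251308951100+9593401297313460=63100165695775560  T[24][12]=12·1672162773483930+4864251308951100=24930204590758260  T[24][13]=13·401282560341390+1672162773483930=6888836057922000
row 25: T[25][11]=11·63100165695775560+108254081784931500=802355904438462660  T[25][12]=12·24930204590758260+63100165695775560=362262620784874680  T[25][13]=13·6888836057922000+24930204590758260=114485073343744260
Read S(25,11) = 802355904438462660, S(25,12) = 362262620784874680, S(25,13) = 114485073343744260.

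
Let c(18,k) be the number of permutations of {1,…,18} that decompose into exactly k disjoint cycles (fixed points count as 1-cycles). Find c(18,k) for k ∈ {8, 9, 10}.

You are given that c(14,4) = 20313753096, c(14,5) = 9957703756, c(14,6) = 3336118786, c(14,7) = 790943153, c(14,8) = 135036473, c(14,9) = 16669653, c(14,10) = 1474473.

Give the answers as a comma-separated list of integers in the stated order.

24871845297936, 4308105301929, 577924894833

r15: T_15,5=14×9957703756+20313753096=159721605680; T_15,6=14×3336118786+9957703756=56663366760; T_15,7=14×790943153+3336118786=14409322928; T_15,8=14×135036473+790943153=2681453775; T_15,9=14×16669653+135036473=368411615; T_15,10=14×1474473+16669653=37312275
r16: T_16,6=15×56663366760+159721605680=1009672107080; T_16,7=15×14409322928+56663366760=272803210680; T_16,8=15×2681453775+14409322928=54631129553; T_16,9=15×368411615+2681453775=8207628000; T_16,10=15×37312275+368411615=928095740
r17: T_17,7=16×272803210680+1009672107080=5374523477960; T_17,8=16×54631129553+272803210680=1146901283528; T_17,9=16×8207628000+54631129553=185953177553; T_17,10=16×928095740+8207628000=23057159840
r18: T_18,8=17×1146901283528+5374523477960=24871845297936; T_18,9=17×185953177553+1146901283528=4308105301929; T_18,10=17×23057159840+185953177553=577924894833
Read c(18,8) = 24871845297936, c(18,9) = 4308105301929, c(18,10) = 577924894833.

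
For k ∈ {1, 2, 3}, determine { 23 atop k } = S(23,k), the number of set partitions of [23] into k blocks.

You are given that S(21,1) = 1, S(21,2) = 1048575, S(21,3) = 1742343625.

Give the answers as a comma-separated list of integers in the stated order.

1, 4194303, 15686335501

i=22: T(22,1)=0+1·1=1 | T(22,2)=1+2·1048575=2097151 | T(22,3)=1048575+3·1742343625=5228079450
i=23: T(23,1)=0+1·1=1 | T(23,2)=1+2·2097151=4194303 | T(23,3)=2097151+3·5228079450=15686335501
Read S(23,1) = 1, S(23,2) = 4194303, S(23,3) = 15686335501.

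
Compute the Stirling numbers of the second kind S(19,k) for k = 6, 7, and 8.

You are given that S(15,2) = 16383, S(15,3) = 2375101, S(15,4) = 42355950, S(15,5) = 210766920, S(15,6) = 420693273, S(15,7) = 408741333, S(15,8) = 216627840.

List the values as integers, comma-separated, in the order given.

row 16: T[16][3]=3·2375101+16383=7141686  T[16][4]=4·42355950+2375101=171798901  T[16][5]=5·210766920+42355950=1096190550  T[16][6]=6·420693273+210766920=2734926558  T[16][7]=7·408741333+420693273=3281882604  T[16][8]=8·216627840+408741333=2141764053
row 17: T[17][4]=4·171798901+7141686=694337290  T[17][5]=5·1096190550+171798901=5652751651  T[17][6]=6·2734926558+1096190550=17505749898  T[17][7]=7·3281882604+2734926558=25708104786  T[17][8]=8·2141764053+3281882604=20415995028
row 18: T[18][5]=5·5652751651+694337290=28958095545  T[18][6]=6·17505749898+5652751651=110687251039  T[18][7]=7·25708104786+17505749898=197462483400  T[18][8]=8·20415995028+25708104786=189036065010
row 19: T[19][6]=6·110687251039+28958095545=693081601779  T[19][7]=7·197462483400+110687251039=1492924634839  T[19][8]=8·189036065010+197462483400=1709751003480
Read S(19,6) = 693081601779, S(19,7) = 1492924634839, S(19,8) = 1709751003480.

693081601779, 1492924634839, 1709751003480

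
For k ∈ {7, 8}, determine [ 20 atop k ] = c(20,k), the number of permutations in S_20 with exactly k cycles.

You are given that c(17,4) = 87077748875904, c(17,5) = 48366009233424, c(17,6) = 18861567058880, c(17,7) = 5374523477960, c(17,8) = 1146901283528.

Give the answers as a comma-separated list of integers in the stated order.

row 18: T[18][5]=17·48366009233424+87077748875904=909299905844112  T[18][6]=17·18861567058880+48366009233424=369012649234384  T[18][7]=17·5374523477960+18861567058880=110228466184200  T[18][8]=17·1146901283528+5374523477960=24871845297936
row 19: T[19][6]=18·369012649234384+909299905844112=7551527592063024  T[19][7]=18·110228466184200+369012649234384=2353125040549984  T[19][8]=18·24871845297936+110228466184200=557921681547048
row 20: T[20][7]=19·2353125040549984+7551527592063024=52260903362512720  T[20][8]=19·557921681547048+2353125040549984=12953636989943896
Read c(20,7) = 52260903362512720, c(20,8) = 12953636989943896.

52260903362512720, 12953636989943896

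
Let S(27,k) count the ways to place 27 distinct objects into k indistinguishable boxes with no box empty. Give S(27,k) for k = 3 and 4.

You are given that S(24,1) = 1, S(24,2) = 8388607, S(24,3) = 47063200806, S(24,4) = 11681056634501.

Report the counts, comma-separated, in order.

r25: T_25,1=1×1+0=1; T_25,2=2×8388607+1=16777215; T_25,3=3×47063200806+8388607=141197991025; T_25,4=4×11681056634501+47063200806=46771289738810
r26: T_26,2=2×16777215+1=33554431; T_26,3=3×141197991025+16777215=423610750290; T_26,4=4×46771289738810+141197991025=187226356946265
r27: T_27,3=3×423610750290+33554431=1270865805301; T_27,4=4×187226356946265+423610750290=749329038535350
Read S(27,3) = 1270865805301, S(27,4) = 749329038535350.

1270865805301, 749329038535350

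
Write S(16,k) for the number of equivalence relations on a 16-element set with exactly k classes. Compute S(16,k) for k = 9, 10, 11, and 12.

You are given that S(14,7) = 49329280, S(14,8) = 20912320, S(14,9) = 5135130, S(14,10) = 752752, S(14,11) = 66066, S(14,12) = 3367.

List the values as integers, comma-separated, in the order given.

r15: T_15,8=8×20912320+49329280=216627840; T_15,9=9×5135130+20912320=67128490; T_15,10=10×752752+5135130=12662650; T_15,11=11×66066+752752=1479478; T_15,12=12×3367+66066=106470
r16: T_16,9=9×67128490+216627840=820784250; T_16,10=10×12662650+67128490=193754990; T_16,11=11×1479478+12662650=28936908; T_16,12=12×106470+1479478=2757118
Read S(16,9) = 820784250, S(16,10) = 193754990, S(16,11) = 28936908, S(16,12) = 2757118.

820784250, 193754990, 28936908, 2757118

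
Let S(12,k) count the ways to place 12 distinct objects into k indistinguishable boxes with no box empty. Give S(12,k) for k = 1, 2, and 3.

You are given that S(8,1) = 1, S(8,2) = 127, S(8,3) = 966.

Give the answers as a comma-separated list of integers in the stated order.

1, 2047, 86526

row 9: T[9][1]=1·1+0=1  T[9][2]=2·127+1=255  T[9][3]=3·966+127=3025
row 10: T[10][1]=1·1+0=1  T[10][2]=2·255+1=511  T[10][3]=3·3025+255=9330
row 11: T[11][1]=1·1+0=1  T[11][2]=2·511+1=1023  T[11][3]=3·9330+511=28501
row 12: T[12][1]=1·1+0=1  T[12][2]=2·1023+1=2047  T[12][3]=3·28501+1023=86526
Read S(12,1) = 1, S(12,2) = 2047, S(12,3) = 86526.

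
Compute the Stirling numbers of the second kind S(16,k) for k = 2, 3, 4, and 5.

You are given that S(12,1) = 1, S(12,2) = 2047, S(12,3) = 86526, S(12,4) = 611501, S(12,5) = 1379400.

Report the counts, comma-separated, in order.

32767, 7141686, 171798901, 1096190550

row 13: T[13][1]=1·1+0=1  T[13][2]=2·2047+1=4095  T[13][3]=3·86526+2047=261625  T[13][4]=4·611501+86526=2532530  T[13][5]=5·1379400+611501=7508501
row 14: T[14][1]=1·1+0=1  T[14][2]=2·4095+1=8191  T[14][3]=3·261625+4095=788970  T[14][4]=4·2532530+261625=10391745  T[14][5]=5·7508501+2532530=40075035
row 15: T[15][1]=1·1+0=1  T[15][2]=2·8191+1=16383  T[15][3]=3·788970+8191=2375101  T[15][4]=4·10391745+788970=42355950  T[15][5]=5·40075035+10391745=210766920
row 16: T[16][2]=2·16383+1=32767  T[16][3]=3·2375101+16383=7141686  T[16][4]=4·42355950+2375101=171798901  T[16][5]=5·210766920+42355950=1096190550
Read S(16,2) = 32767, S(16,3) = 7141686, S(16,4) = 171798901, S(16,5) = 1096190550.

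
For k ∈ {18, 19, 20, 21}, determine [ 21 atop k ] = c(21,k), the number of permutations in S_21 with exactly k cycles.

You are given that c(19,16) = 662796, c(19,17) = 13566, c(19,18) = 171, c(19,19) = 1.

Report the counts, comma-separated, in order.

1256850, 20615, 210, 1

i=20: T(20,17)=662796+19·13566=920550 | T(20,18)=13566+19·171=16815 | T(20,19)=171+19·1=190 | T(20,20)=1+19·0=1
i=21: T(21,18)=920550+20·16815=1256850 | T(21,19)=16815+20·190=20615 | T(21,20)=190+20·1=210 | T(21,21)=1+20·0=1
Read c(21,18) = 1256850, c(21,19) = 20615, c(21,20) = 210, c(21,21) = 1.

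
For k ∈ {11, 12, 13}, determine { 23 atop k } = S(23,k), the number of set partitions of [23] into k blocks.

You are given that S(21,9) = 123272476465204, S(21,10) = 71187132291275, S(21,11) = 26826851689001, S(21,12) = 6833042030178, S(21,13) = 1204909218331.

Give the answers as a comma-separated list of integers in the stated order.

4864251308951100, 1672162773483930, 401282560341390

r22: T_22,10=10×71187132291275+123272476465204=835143799377954; T_22,11=11×26826851689001+71187132291275=366282500870286; T_22,12=12×6833042030178+26826851689001=108823356051137; T_22,13=13×1204909218331+6833042030178=22496861868481
r23: T_23,11=11×366282500870286+835143799377954=4864251308951100; T_23,12=12×108823356051137+366282500870286=1672162773483930; T_23,13=13×22496861868481+108823356051137=401282560341390
Read S(23,11) = 4864251308951100, S(23,12) = 1672162773483930, S(23,13) = 401282560341390.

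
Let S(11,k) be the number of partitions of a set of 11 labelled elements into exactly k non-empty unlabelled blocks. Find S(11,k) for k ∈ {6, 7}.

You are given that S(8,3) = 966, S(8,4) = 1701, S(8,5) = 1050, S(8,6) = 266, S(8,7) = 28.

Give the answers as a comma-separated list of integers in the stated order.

i=9: T(9,4)=966+4·1701=7770 | T(9,5)=1701+5·1050=6951 | T(9,6)=1050+6·266=2646 | T(9,7)=266+7·28=462
i=10: T(10,5)=7770+5·6951=42525 | T(10,6)=6951+6·2646=22827 | T(10,7)=2646+7·462=5880
i=11: T(11,6)=42525+6·22827=179487 | T(11,7)=22827+7·5880=63987
Read S(11,6) = 179487, S(11,7) = 63987.

179487, 63987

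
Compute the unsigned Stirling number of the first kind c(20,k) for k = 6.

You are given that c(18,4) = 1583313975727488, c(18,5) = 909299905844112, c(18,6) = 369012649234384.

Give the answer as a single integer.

row 19: T[19][5]=18·909299905844112+1583313975727488=17950712280921504  T[19][6]=18·369012649234384+909299905844112=7551527592063024
row 20: T[20][6]=19·7551527592063024+17950712280921504=161429736530118960
Read c(20,6) = 161429736530118960.

161429736530118960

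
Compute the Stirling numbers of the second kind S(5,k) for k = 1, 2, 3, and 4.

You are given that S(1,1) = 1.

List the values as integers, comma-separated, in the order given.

i=2: T(2,1)=0+1·1=1 | T(2,2)=1+2·0=1
i=3: T(3,1)=0+1·1=1 | T(3,2)=1+2·1=3 | T(3,3)=1+3·0=1
i=4: T(4,1)=0+1·1=1 | T(4,2)=1+2·3=7 | T(4,3)=3+3·1=6 | T(4,4)=1+4·0=1
i=5: T(5,1)=0+1·1=1 | T(5,2)=1+2·7=15 | T(5,3)=7+3·6=25 | T(5,4)=6+4·1=10
Read S(5,1) = 1, S(5,2) = 15, S(5,3) = 25, S(5,4) = 10.

1, 15, 25, 10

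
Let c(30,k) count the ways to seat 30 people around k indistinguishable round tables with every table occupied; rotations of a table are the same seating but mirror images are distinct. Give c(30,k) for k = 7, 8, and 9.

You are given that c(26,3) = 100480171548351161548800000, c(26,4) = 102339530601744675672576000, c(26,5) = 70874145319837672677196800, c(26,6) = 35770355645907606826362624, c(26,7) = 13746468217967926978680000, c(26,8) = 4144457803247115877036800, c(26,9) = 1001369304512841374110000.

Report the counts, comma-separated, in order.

@27  (27,4):102339530601744675672576000·26+100480171548351161548800000→2761307967193712729035776000, (27,5):70874145319837672677196800·26+102339530601744675672576000→1945067308917524165279692800, (27,6):35770355645907606826362624·26+70874145319837672677196800→1000903392113435450162625024, (27,7):13746468217967926978680000·26+35770355645907606826362624→393178529313073708272042624, (27,8):4144457803247115877036800·26+13746468217967926978680000→121502371102392939781636800, (27,9):1001369304512841374110000·26+4144457803247115877036800→30180059720580991603896800
@28  (28,5):1945067308917524165279692800·27+2761307967193712729035776000→55278125307966865191587481600, (28,6):1000903392113435450162625024·27+1945067308917524165279692800→28969458895980281319670568448, (28,7):393178529313073708272042624·27+1000903392113435450162625024→11616723683566425573507775872, (28,8):121502371102392939781636800·27+393178529313073708272042624→3673742549077683082376236224, (28,9):30180059720580991603896800·27+121502371102392939781636800→936363983558079713086850400
@29  (29,6):28969458895980281319670568448·28+55278125307966865191587481600→866422974395414742142363398144, (29,7):11616723683566425573507775872·28+28969458895980281319670568448→354237722035840197377888292864, (29,8):3673742549077683082376236224·28+11616723683566425573507775872→114481515057741551880042390144, (29,9):936363983558079713086850400·28+3673742549077683082376236224→29891934088703915048808047424
@30  (30,7):354237722035840197377888292864·29+866422974395414742142363398144→11139316913434780466101123891200, (30,8):114481515057741551880042390144·29+354237722035840197377888292864→3674201658710345201899117607040, (30,9):29891934088703915048808047424·29+114481515057741551880042390144→981347603630155088295475765440
Read c(30,7) = 11139316913434780466101123891200, c(30,8) = 3674201658710345201899117607040, c(30,9) = 981347603630155088295475765440.

11139316913434780466101123891200, 3674201658710345201899117607040, 981347603630155088295475765440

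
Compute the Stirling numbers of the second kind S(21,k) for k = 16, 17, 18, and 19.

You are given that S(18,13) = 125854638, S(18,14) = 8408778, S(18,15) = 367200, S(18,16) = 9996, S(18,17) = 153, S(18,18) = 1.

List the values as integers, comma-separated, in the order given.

809944464, 34952799, 1023435, 19285

row 19: T[19][14]=14·8408778+125854638=243577530  T[19][15]=15·367200+8408778=13916778  T[19][16]=16·9996+367200=527136  T[19][17]=17·153+9996=12597  T[19][18]=18·1+153=171  T[19][19]=19·0+1=1
row 20: T[20][15]=15·13916778+243577530=452329200  T[20][16]=16·527136+13916778=22350954  T[20][17]=17·12597+527136=741285  T[20][18]=18·171+12597=15675  T[20][19]=19·1+171=190
row 21: T[21][16]=16·22350954+452329200=809944464  T[21][17]=17·741285+22350954=34952799  T[21][18]=18·15675+741285=1023435  T[21][19]=19·190+15675=19285
Read S(21,16) = 809944464, S(21,17) = 34952799, S(21,18) = 1023435, S(21,19) = 19285.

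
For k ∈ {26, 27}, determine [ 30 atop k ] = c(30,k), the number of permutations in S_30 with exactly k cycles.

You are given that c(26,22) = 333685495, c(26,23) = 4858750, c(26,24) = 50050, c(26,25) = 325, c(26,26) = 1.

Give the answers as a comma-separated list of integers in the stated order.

r27: T_27,23=26×4858750+333685495=460012995; T_27,24=26×50050+4858750=6160050; T_27,25=26×325+50050=58500; T_27,26=26×1+325=351; T_27,27=26×0+1=1
r28: T_28,24=27×6160050+460012995=626334345; T_28,25=27×58500+6160050=7739550; T_28,26=27×351+58500=67977; T_28,27=27×1+351=378
r29: T_29,25=28×7739550+626334345=843041745; T_29,26=28×67977+7739550=9642906; T_29,27=28×378+67977=78561
r30: T_30,26=29×9642906+843041745=1122686019; T_30,27=29×78561+9642906=11921175
Read c(30,26) = 1122686019, c(30,27) = 11921175.

1122686019, 11921175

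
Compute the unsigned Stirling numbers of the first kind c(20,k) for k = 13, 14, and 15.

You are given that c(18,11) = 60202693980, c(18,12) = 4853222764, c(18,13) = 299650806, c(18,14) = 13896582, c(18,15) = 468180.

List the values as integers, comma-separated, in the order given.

342252511900, 20692933630, 973941900

r19: T_19,12=18×4853222764+60202693980=147560703732; T_19,13=18×299650806+4853222764=10246937272; T_19,14=18×13896582+299650806=549789282; T_19,15=18×468180+13896582=22323822
r20: T_20,13=19×10246937272+147560703732=342252511900; T_20,14=19×549789282+10246937272=20692933630; T_20,15=19×22323822+549789282=973941900
Read c(20,13) = 342252511900, c(20,14) = 20692933630, c(20,15) = 973941900.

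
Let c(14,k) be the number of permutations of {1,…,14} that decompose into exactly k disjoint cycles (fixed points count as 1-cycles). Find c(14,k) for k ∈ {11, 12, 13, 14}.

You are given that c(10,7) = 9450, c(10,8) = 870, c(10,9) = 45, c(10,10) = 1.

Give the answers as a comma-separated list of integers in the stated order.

91091, 3731, 91, 1

@11  (11,8):870·10+9450→18150, (11,9):45·10+870→1320, (11,10):1·10+45→55, (11,11):0·10+1→1
@12  (12,9):1320·11+18150→32670, (12,10):55·11+1320→1925, (12,11):1·11+55→66, (12,12):0·11+1→1
@13  (13,10):1925·12+32670→55770, (13,11):66·12+1925→2717, (13,12):1·12+66→78, (13,13):0·12+1→1
@14  (14,11):2717·13+55770→91091, (14,12):78·13+2717→3731, (14,13):1·13+78→91, (14,14):0·13+1→1
Read c(14,11) = 91091, c(14,12) = 3731, c(14,13) = 91, c(14,14) = 1.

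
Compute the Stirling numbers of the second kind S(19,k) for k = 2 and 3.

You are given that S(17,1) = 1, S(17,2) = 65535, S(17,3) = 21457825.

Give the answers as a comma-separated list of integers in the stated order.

262143, 193448101

row 18: T[18][1]=1·1+0=1  T[18][2]=2·65535+1=131071  T[18][3]=3·21457825+65535=64439010
row 19: T[19][2]=2·131071+1=262143  T[19][3]=3·64439010+131071=193448101
Read S(19,2) = 262143, S(19,3) = 193448101.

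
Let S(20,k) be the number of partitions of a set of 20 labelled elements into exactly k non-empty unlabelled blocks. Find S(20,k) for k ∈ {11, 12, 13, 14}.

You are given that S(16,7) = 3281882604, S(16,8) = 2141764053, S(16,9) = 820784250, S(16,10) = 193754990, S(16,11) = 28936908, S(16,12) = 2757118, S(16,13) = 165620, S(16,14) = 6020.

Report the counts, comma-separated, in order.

i=17: T(17,8)=3281882604+8·2141764053=20415995028 | T(17,9)=2141764053+9·820784250=9528822303 | T(17,10)=820784250+10·193754990=2758334150 | T(17,11)=193754990+11·28936908=512060978 | T(17,12)=28936908+12·2757118=62022324 | T(17,13)=2757118+13·165620=4910178 | T(17,14)=165620+14·6020=249900
i=18: T(18,9)=20415995028+9·9528822303=106175395755 | T(18,10)=9528822303+10·2758334150=37112163803 | T(18,11)=2758334150+11·512060978=8391004908 | T(18,12)=512060978+12·62022324=1256328866 | T(18,13)=62022324+13·4910178=125854638 | T(18,14)=4910178+14·249900=8408778
i=19: T(19,10)=106175395755+10·37112163803=477297033785 | T(19,11)=37112163803+11·8391004908=129413217791 | T(19,12)=8391004908+12·1256328866=23466951300 | T(19,13)=1256328866+13·125854638=2892439160 | T(19,14)=125854638+14·8408778=243577530
i=20: T(20,11)=477297033785+11·129413217791=1900842429486 | T(20,12)=129413217791+12·23466951300=411016633391 | T(20,13)=23466951300+13·2892439160=61068660380 | T(20,14)=2892439160+14·243577530=6302524580
Read S(20,11) = 1900842429486, S(20,12) = 411016633391, S(20,13) = 61068660380, S(20,14) = 6302524580.

1900842429486, 411016633391, 61068660380, 6302524580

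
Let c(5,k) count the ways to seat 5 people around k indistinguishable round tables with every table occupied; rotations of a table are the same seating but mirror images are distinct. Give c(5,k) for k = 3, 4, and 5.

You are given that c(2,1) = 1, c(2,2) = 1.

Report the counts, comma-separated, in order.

[3] T[3,1]:2*1+0=2 · T[3,2]:2*1+1=3 · T[3,3]:2*0+1=1
[4] T[4,2]:3*3+2=11 · T[4,3]:3*1+3=6 · T[4,4]:3*0+1=1
[5] T[5,3]:4*6+11=35 · T[5,4]:4*1+6=10 · T[5,5]:4*0+1=1
Read c(5,3) = 35, c(5,4) = 10, c(5,5) = 1.

35, 10, 1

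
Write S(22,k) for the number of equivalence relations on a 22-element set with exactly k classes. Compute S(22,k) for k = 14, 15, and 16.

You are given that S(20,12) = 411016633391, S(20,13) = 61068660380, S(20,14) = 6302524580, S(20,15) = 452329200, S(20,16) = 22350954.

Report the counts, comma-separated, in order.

[21] T[21,13]:13*61068660380+411016633391=1204909218331 · T[21,14]:14*6302524580+61068660380=149304004500 · T[21,15]:15*452329200+6302524580=13087462580 · T[21,16]:16*22350954+452329200=809944464
[22] T[22,14]:14*149304004500+1204909218331=3295165281331 · T[22,15]:15*13087462580+149304004500=345615943200 · T[22,16]:16*809944464+13087462580=26046574004
Read S(22,14) = 3295165281331, S(22,15) = 345615943200, S(22,16) = 26046574004.

3295165281331, 345615943200, 26046574004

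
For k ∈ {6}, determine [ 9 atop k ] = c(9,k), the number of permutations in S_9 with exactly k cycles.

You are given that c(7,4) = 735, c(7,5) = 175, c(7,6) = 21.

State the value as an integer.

[8] T[8,5]:7*175+735=1960 · T[8,6]:7*21+175=322
[9] T[9,6]:8*322+1960=4536
Read c(9,6) = 4536.

4536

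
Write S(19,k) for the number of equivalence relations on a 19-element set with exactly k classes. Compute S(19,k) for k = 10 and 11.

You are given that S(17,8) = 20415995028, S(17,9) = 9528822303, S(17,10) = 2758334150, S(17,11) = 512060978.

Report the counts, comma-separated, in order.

477297033785, 129413217791

@18  (18,9):9528822303·9+20415995028→106175395755, (18,10):2758334150·10+9528822303→37112163803, (18,11):512060978·11+2758334150→8391004908
@19  (19,10):37112163803·10+106175395755→477297033785, (19,11):8391004908·11+37112163803→129413217791
Read S(19,10) = 477297033785, S(19,11) = 129413217791.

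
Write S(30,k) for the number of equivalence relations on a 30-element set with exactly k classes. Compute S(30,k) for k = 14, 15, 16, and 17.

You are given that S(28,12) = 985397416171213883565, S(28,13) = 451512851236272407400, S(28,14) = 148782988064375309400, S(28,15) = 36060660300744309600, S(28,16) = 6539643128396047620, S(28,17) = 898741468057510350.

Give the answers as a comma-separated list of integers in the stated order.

42337710060168129525765, 12879868072770626040000, 2940812098256837097720, 511605167806434372210

r29: T_29,13=13×451512851236272407400+985397416171213883565=6855064482242755179765; T_29,14=14×148782988064375309400+451512851236272407400=2534474684137526739000; T_29,15=15×36060660300744309600+148782988064375309400=689692892575539953400; T_29,16=16×6539643128396047620+36060660300744309600=140694950355081071520; T_29,17=17×898741468057510350+6539643128396047620=21818248085373723570
r30: T_30,14=14×2534474684137526739000+6855064482242755179765=42337710060168129525765; T_30,15=15×689692892575539953400+2534474684137526739000=12879868072770626040000; T_30,16=16×140694950355081071520+689692892575539953400=2940812098256837097720; T_30,17=17×21818248085373723570+140694950355081071520=511605167806434372210
Read S(30,14) = 42337710060168129525765, S(30,15) = 12879868072770626040000, S(30,16) = 2940812098256837097720, S(30,17) = 511605167806434372210.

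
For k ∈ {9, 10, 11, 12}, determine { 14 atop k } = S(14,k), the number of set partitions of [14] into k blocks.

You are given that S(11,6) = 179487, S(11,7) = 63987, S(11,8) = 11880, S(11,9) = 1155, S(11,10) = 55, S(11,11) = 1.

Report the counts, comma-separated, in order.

5135130, 752752, 66066, 3367

row 12: T[12][7]=7·63987+179487=627396  T[12][8]=8·11880+63987=159027  T[12][9]=9·1155+11880=22275  T[12][10]=10·55+1155=1705  T[12][11]=11·1+55=66  T[12][12]=12·0+1=1
row 13: T[13][8]=8·159027+627396=1899612  T[13][9]=9·22275+159027=359502  T[13][10]=10·1705+22275=39325  T[13][11]=11·66+1705=2431  T[13][12]=12·1+66=78
row 14: T[14][9]=9·359502+1899612=5135130  T[14][10]=10·39325+359502=752752  T[14][11]=11·2431+39325=66066  T[14][12]=12·78+2431=3367
Read S(14,9) = 5135130, S(14,10) = 752752, S(14,11) = 66066, S(14,12) = 3367.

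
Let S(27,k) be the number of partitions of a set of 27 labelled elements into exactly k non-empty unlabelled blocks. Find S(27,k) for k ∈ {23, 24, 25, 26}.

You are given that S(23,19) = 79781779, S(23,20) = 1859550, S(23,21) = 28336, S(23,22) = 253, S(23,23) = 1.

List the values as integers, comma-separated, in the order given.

[24] T[24,20]:20*1859550+79781779=116972779 · T[24,21]:21*28336+1859550=2454606 · T[24,22]:22*253+28336=33902 · T[24,23]:23*1+253=276 · T[24,24]:24*0+1=1
[25] T[25,21]:21*2454606+116972779=168519505 · T[25,22]:22*33902+2454606=3200450 · T[25,23]:23*276+33902=40250 · T[25,24]:24*1+276=300 · T[25,25]:25*0+1=1
[26] T[26,22]:22*3200450+168519505=238929405 · T[26,23]:23*40250+3200450=4126200 · T[26,24]:24*300+40250=47450 · T[26,25]:25*1+300=325 · T[26,26]:26*0+1=1
[27] T[27,23]:23*4126200+238929405=333832005 · T[27,24]:24*47450+4126200=5265000 · T[27,25]:25*325+47450=55575 · T[27,26]:26*1+325=351
Read S(27,23) = 333832005, S(27,24) = 5265000, S(27,25) = 55575, S(27,26) = 351.

333832005, 5265000, 55575, 351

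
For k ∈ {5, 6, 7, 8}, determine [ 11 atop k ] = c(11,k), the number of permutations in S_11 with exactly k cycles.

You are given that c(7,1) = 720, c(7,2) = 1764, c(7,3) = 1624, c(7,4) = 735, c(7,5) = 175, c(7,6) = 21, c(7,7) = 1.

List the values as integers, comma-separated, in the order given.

i=8: T(8,2)=720+7·1764=13068 | T(8,3)=1764+7·1624=13132 | T(8,4)=1624+7·735=6769 | T(8,5)=735+7·175=1960 | T(8,6)=175+7·21=322 | T(8,7)=21+7·1=28 | T(8,8)=1+7·0=1
i=9: T(9,3)=13068+8·13132=118124 | T(9,4)=13132+8·6769=67284 | T(9,5)=6769+8·1960=22449 | T(9,6)=1960+8·322=4536 | T(9,7)=322+8·28=546 | T(9,8)=28+8·1=36
i=10: T(10,4)=118124+9·67284=723680 | T(10,5)=67284+9·22449=269325 | T(10,6)=22449+9·4536=63273 | T(10,7)=4536+9·546=9450 | T(10,8)=546+9·36=870
i=11: T(11,5)=723680+10·269325=3416930 | T(11,6)=269325+10·63273=902055 | T(11,7)=63273+10·9450=157773 | T(11,8)=9450+10·870=18150
Read c(11,5) = 3416930, c(11,6) = 902055, c(11,7) = 157773, c(11,8) = 18150.

3416930, 902055, 157773, 18150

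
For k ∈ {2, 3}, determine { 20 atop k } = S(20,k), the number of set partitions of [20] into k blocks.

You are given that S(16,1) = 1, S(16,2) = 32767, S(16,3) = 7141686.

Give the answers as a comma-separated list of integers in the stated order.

r17: T_17,1=1×1+0=1; T_17,2=2×32767+1=65535; T_17,3=3×7141686+32767=21457825
r18: T_18,1=1×1+0=1; T_18,2=2×65535+1=131071; T_18,3=3×21457825+65535=64439010
r19: T_19,1=1×1+0=1; T_19,2=2×131071+1=262143; T_19,3=3×64439010+131071=193448101
r20: T_20,2=2×262143+1=524287; T_20,3=3×193448101+262143=580606446
Read S(20,2) = 524287, S(20,3) = 580606446.

524287, 580606446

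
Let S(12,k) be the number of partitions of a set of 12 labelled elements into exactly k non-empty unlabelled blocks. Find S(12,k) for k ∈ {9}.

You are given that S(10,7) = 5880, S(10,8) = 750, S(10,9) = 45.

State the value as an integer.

22275

@11  (11,8):750·8+5880→11880, (11,9):45·9+750→1155
@12  (12,9):1155·9+11880→22275
Read S(12,9) = 22275.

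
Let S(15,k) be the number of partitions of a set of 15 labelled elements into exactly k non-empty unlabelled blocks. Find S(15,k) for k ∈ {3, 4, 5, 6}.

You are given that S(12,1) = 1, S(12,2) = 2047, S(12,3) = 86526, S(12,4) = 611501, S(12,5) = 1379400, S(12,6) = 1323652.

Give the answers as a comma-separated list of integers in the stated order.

2375101, 42355950, 210766920, 420693273

@13  (13,1):1·1+0→1, (13,2):2047·2+1→4095, (13,3):86526·3+2047→261625, (13,4):611501·4+86526→2532530, (13,5):1379400·5+611501→7508501, (13,6):1323652·6+1379400→9321312
@14  (14,2):4095·2+1→8191, (14,3):261625·3+4095→788970, (14,4):2532530·4+261625→10391745, (14,5):7508501·5+2532530→40075035, (14,6):9321312·6+7508501→63436373
@15  (15,3):788970·3+8191→2375101, (15,4):10391745·4+788970→42355950, (15,5):40075035·5+10391745→210766920, (15,6):63436373·6+40075035→420693273
Read S(15,3) = 2375101, S(15,4) = 42355950, S(15,5) = 210766920, S(15,6) = 420693273.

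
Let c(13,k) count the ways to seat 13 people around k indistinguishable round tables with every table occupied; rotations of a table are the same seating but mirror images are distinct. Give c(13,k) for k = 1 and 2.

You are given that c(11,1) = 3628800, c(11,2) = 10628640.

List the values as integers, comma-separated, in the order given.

479001600, 1486442880

@12  (12,1):3628800·11+0→39916800, (12,2):10628640·11+3628800→120543840
@13  (13,1):39916800·12+0→479001600, (13,2):120543840·12+39916800→1486442880
Read c(13,1) = 479001600, c(13,2) = 1486442880.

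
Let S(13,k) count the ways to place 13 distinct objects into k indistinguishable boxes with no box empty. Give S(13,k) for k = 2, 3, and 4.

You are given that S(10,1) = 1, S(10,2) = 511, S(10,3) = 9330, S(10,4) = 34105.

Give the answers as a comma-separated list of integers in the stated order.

4095, 261625, 2532530

@11  (11,1):1·1+0→1, (11,2):511·2+1→1023, (11,3):9330·3+511→28501, (11,4):34105·4+9330→145750
@12  (12,1):1·1+0→1, (12,2):1023·2+1→2047, (12,3):28501·3+1023→86526, (12,4):145750·4+28501→611501
@13  (13,2):2047·2+1→4095, (13,3):86526·3+2047→261625, (13,4):611501·4+86526→2532530
Read S(13,2) = 4095, S(13,3) = 261625, S(13,4) = 2532530.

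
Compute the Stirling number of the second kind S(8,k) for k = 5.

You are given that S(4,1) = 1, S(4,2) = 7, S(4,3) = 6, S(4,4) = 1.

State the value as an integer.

@5  (5,2):7·2+1→15, (5,3):6·3+7→25, (5,4):1·4+6→10, (5,5):0·5+1→1
@6  (6,3):25·3+15→90, (6,4):10·4+25→65, (6,5):1·5+10→15
@7  (7,4):65·4+90→350, (7,5):15·5+65→140
@8  (8,5):140·5+350→1050
Read S(8,5) = 1050.

1050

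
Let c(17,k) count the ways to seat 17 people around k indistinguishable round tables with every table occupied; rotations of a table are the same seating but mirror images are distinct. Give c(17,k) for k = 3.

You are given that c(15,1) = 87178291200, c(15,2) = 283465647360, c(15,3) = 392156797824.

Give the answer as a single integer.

[16] T[16,2]:15*283465647360+87178291200=4339163001600 · T[16,3]:15*392156797824+283465647360=6165817614720
[17] T[17,3]:16*6165817614720+4339163001600=102992244837120
Read c(17,3) = 102992244837120.

102992244837120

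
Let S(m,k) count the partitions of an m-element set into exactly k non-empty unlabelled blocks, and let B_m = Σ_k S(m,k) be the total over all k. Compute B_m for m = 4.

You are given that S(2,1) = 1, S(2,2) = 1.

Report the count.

r3: T_3,1=1×1+0=1; T_3,2=2×1+1=3; T_3,3=3×0+1=1
r4: T_4,1=1×1+0=1; T_4,2=2×3+1=7; T_4,3=3×1+3=6; T_4,4=4×0+1=1
B_4 = ΣS(4,k) = 1+7+6+1 = 15

15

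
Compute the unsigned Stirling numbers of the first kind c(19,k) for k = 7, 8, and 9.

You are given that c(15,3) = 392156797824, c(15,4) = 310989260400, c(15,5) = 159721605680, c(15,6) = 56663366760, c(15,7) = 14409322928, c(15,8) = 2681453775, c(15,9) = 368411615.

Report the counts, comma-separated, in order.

row 16: T[16][4]=15·310989260400+392156797824=5056995703824  T[16][5]=15·159721605680+310989260400=2706813345600  T[16][6]=15·56663366760+159721605680=1009672107080  T[16][7]=15·14409322928+56663366760=272803210680  T[16][8]=15·2681453775+14409322928=54631129553  T[16][9]=15·368411615+2681453775=8207628000
row 17: T[17][5]=16·2706813345600+5056995703824=48366009233424  T[17][6]=16·1009672107080+2706813345600=18861567058880  T[17][7]=16·272803210680+1009672107080=5374523477960  T[17][8]=16·54631129553+272803210680=1146901283528  T[17][9]=16·8207628000+54631129553=185953177553
row 18: T[18][6]=17·18861567058880+48366009233424=369012649234384  T[18][7]=17·5374523477960+18861567058880=110228466184200  T[18][8]=17·1146901283528+5374523477960=24871845297936  T[18][9]=17·185953177553+1146901283528=4308105301929
row 19: T[19][7]=18·110228466184200+369012649234384=2353125040549984  T[19][8]=18·24871845297936+110228466184200=557921681547048  T[19][9]=18·4308105301929+24871845297936=102417740732658
Read c(19,7) = 2353125040549984, c(19,8) = 557921681547048, c(19,9) = 102417740732658.

2353125040549984, 557921681547048, 102417740732658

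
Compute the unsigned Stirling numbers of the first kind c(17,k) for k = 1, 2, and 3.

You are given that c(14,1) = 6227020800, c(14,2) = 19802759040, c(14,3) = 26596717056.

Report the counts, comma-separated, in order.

row 15: T[15][1]=14·6227020800+0=87178291200  T[15][2]=14·19802759040+6227020800=283465647360  T[15][3]=14·26596717056+19802759040=392156797824
row 16: T[16][1]=15·87178291200+0=1307674368000  T[16][2]=15·283465647360+87178291200=4339163001600  T[16][3]=15·392156797824+283465647360=6165817614720
row 17: T[17][1]=16·1307674368000+0=20922789888000  T[17][2]=16·4339163001600+1307674368000=70734282393600  T[17][3]=16·6165817614720+4339163001600=102992244837120
Read c(17,1) = 20922789888000, c(17,2) = 70734282393600, c(17,3) = 102992244837120.

20922789888000, 70734282393600, 102992244837120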